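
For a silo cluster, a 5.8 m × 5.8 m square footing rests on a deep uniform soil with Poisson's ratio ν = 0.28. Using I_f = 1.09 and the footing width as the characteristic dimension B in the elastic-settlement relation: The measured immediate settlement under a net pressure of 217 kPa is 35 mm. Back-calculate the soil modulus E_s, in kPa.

E_s ≈ 36100 kPa

S_e = q·B·(1−ν²)/E_s · I_f  ⇒  E_s = q·B·(1−ν²)·I_f / S_e.
E_s = 217 × 5.8 × 0.9216 × 1.09 / 0.035 = 36120 kPa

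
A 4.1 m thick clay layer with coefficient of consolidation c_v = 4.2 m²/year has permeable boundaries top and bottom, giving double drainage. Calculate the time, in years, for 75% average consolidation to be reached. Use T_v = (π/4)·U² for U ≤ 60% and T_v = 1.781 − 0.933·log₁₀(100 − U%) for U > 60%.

t ≈ 0.477 years

Drainage path length: H_d = H/2 = 2.05 m (double drainage).
U > 60%: T_v = 1.781 − 0.933·log₁₀(100 − 75) = 0.47672.
t = T_v·H_d²/c_v = 0.47672×2.05²/4.2 = 0.477 years.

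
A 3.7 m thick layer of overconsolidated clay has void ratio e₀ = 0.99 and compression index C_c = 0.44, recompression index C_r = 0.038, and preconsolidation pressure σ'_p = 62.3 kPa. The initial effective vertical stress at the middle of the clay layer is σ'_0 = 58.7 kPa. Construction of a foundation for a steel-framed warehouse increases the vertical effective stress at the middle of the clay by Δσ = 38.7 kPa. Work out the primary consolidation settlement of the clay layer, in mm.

Final effective stress: σ'_f = 58.7 + 38.7 = 97.4 kPa.
σ'_f = 97.4 > σ'_p = 62.3 kPa, so the stress path crosses the preconsolidation pressure — recompression up to σ'_p, then virgin compression beyond:
S_c = H/(1+e₀)·[C_r·log₁₀(σ'_p/σ'_0) + C_c·log₁₀(σ'_f/σ'_p)]
    = 3.7/1.99 × [0.038×log₁₀(62.3/58.7) + 0.44×log₁₀(97.4/62.3)]
    = 1.8593 × [0.0009823 + 0.085391] = 0.1606 m

S_c ≈ 161 mm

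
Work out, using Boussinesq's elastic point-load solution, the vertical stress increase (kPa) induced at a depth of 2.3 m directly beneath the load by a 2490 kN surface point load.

Δσ_z ≈ 225 kPa

Boussinesq vertical stress below a point load on an elastic half-space:
Δσ_z = 3P/(2πz²) · [1 + (r/z)²]^(−5/2)
r/z = 0/2.3 = 0; [1+(r/z)²]^(−5/2) = 1.
Δσ_z = 3×2490/(2π×2.3²) × 1 = 224.74 × 1 = 224.7 kPa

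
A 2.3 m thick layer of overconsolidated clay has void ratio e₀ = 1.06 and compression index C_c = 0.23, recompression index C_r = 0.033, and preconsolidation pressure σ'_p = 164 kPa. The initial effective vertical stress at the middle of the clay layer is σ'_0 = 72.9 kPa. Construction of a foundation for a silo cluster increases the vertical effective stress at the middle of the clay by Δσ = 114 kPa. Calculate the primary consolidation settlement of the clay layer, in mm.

Final effective stress: σ'_f = 72.9 + 114 = 186.9 kPa.
σ'_f = 186.9 > σ'_p = 164 kPa, so the stress path crosses the preconsolidation pressure — recompression up to σ'_p, then virgin compression beyond:
S_c = H/(1+e₀)·[C_r·log₁₀(σ'_p/σ'_0) + C_c·log₁₀(σ'_f/σ'_p)]
    = 2.3/2.06 × [0.033×log₁₀(164/72.9) + 0.23×log₁₀(186.9/164)]
    = 1.1165 × [0.01162 + 0.013056] = 0.02755 m

S_c ≈ 27.6 mm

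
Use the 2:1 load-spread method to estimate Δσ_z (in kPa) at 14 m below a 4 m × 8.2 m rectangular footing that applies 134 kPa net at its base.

By the 2:1 method the load spreads at 1 horizontal : 2 vertical, so at depth z the loaded area has grown by z in each plan dimension:
Δσ = qBL/((B+z)(L+z)) = 134×4×8.2/((4+14)(8.2+14)) = 10.999 kPa

Δσ_z ≈ 11 kPa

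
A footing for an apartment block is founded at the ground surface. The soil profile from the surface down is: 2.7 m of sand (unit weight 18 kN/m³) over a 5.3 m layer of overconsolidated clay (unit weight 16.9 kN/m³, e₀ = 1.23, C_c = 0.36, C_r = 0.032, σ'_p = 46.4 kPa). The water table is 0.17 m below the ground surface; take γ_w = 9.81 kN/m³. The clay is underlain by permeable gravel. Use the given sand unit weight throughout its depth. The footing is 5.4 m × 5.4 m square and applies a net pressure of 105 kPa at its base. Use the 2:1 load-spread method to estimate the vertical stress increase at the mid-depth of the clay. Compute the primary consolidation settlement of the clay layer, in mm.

Mid-depth of clay below the ground surface: z = 2.7 + 5.3/2 = 5.35 m.
Total vertical stress at mid-clay: σ_v = 18×2.7 + 16.9×2.65 = 93.385 kPa.
Pore pressure: u = 9.81×(5.35 − 0.17) = 50.816 kPa.
Initial effective stress: σ'_0 = σ_v − u = 93.385 − 50.816 = 42.569 kPa.
Stress increase at mid-clay by the 2:1 spreading method:
Δσ = qBL/((B+z)(L+z)) = 105×5.4×5.4/((5.4+5.35)(5.4+5.35)) = 26.495 kPa
Final effective stress: σ'_f = 42.569 + 26.495 = 69.064 kPa.
σ'_f = 69.064 > σ'_p = 46.4 kPa, so the stress path crosses the preconsolidation pressure — recompression up to σ'_p, then virgin compression beyond:
S_c = H/(1+e₀)·[C_r·log₁₀(σ'_p/σ'_0) + C_c·log₁₀(σ'_f/σ'_p)]
    = 5.3/2.23 × [0.032×log₁₀(46.4/42.569) + 0.36×log₁₀(69.064/46.4)]
    = 2.3767 × [0.0011976 + 0.062184] = 0.1506 m

S_c ≈ 151 mm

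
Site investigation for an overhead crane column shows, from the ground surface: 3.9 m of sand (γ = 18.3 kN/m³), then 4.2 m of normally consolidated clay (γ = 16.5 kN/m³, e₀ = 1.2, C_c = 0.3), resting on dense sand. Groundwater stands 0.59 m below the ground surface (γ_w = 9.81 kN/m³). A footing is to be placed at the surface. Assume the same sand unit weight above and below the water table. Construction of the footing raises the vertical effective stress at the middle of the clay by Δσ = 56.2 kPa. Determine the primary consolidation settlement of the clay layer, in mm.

S_c ≈ 180 mm

Mid-depth of clay below the ground surface: z = 3.9 + 4.2/2 = 6 m.
Total vertical stress at mid-clay: σ_v = 18.3×3.9 + 16.5×2.1 = 106.02 kPa.
Pore pressure: u = 9.81×(6 − 0.59) = 53.072 kPa.
Initial effective stress: σ'_0 = σ_v − u = 106.02 − 53.072 = 52.948 kPa.
Final effective stress: σ'_f = σ'_0 + Δσ = 52.948 + 56.2 = 109.15 kPa.
Normally consolidated clay, so the full stress increment lies on the virgin compression line:
S_c = C_c·H/(1+e₀)·log₁₀(σ'_f/σ'_0) = 0.3×4.2/(1+1.2)×log₁₀(109.15/52.948)
    = 0.57273 × 0.31417 = 0.1799 m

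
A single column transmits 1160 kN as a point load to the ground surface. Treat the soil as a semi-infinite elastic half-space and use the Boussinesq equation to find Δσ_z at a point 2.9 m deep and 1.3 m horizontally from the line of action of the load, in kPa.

Boussinesq vertical stress below a point load on an elastic half-space:
Δσ_z = 3P/(2πz²) · [1 + (r/z)²]^(−5/2)
r/z = 1.3/2.9 = 0.44828; [1+(r/z)²]^(−5/2) = 0.63268.
Δσ_z = 3×1160/(2π×2.9²) × 0.63268 = 65.857 × 0.63268 = 41.67 kPa

Δσ_z ≈ 41.7 kPa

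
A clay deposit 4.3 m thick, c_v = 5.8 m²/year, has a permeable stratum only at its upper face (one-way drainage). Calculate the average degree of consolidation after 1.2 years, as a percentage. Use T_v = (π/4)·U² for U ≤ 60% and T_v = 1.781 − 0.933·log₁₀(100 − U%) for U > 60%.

Drainage path length: H_d = H = 4.3 m (single drainage).
T_v = c_v·t/H_d² = 5.8×1.2/4.3² = 0.37642.
T_v = 0.37642 corresponds to the U > 60% branch:
U = 1 − 10^((1.781 − T_v)/0.933)/100 = 0.6798

U ≈ 68 %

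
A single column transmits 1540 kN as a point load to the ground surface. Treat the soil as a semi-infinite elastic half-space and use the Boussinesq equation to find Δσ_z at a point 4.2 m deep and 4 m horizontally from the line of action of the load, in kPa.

Δσ_z ≈ 8.3 kPa

Boussinesq vertical stress below a point load on an elastic half-space:
Δσ_z = 3P/(2πz²) · [1 + (r/z)²]^(−5/2)
r/z = 4/4.2 = 0.95238; [1+(r/z)²]^(−5/2) = 0.19912.
Δσ_z = 3×1540/(2π×4.2²) × 0.19912 = 41.683 × 0.19912 = 8.3 kPa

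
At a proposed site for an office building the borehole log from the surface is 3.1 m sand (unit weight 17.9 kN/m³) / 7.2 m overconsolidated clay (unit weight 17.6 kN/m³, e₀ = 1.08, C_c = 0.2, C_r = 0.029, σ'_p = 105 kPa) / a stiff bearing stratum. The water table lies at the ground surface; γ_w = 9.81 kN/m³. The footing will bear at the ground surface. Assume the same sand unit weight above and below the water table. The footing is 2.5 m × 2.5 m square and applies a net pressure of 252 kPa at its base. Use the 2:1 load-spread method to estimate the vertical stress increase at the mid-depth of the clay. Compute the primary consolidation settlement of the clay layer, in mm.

Mid-depth of clay below the ground surface: z = 3.1 + 7.2/2 = 6.7 m.
Total vertical stress at mid-clay: σ_v = 17.9×3.1 + 17.6×3.6 = 118.85 kPa.
Pore pressure: u = 9.81×(6.7 − 0) = 65.727 kPa.
Initial effective stress: σ'_0 = σ_v − u = 118.85 − 65.727 = 53.123 kPa.
Stress increase at mid-clay by the 2:1 spreading method:
Δσ = qBL/((B+z)(L+z)) = 252×2.5×2.5/((2.5+6.7)(2.5+6.7)) = 18.608 kPa
Final effective stress: σ'_f = 53.123 + 18.608 = 71.731 kPa.
σ'_f = 71.731 ≤ σ'_p = 105 kPa, so the clay remains overconsolidated and only the recompression index applies:
S_c = C_r·H/(1+e₀)·log₁₀(σ'_f/σ'_0) = 0.029×7.2/2.08×log₁₀(71.731/53.123)
    = 0.10038 × 0.13042 = 0.01309 m

S_c ≈ 13.1 mm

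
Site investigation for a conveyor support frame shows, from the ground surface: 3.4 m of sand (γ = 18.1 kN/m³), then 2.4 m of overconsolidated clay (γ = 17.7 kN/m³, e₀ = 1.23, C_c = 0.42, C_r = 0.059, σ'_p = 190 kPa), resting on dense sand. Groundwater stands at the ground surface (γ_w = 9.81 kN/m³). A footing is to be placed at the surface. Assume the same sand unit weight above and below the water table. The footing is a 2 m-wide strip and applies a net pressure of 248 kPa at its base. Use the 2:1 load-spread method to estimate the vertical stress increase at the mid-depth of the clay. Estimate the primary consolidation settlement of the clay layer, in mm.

S_c ≈ 30.3 mm

Mid-depth of clay below the ground surface: z = 3.4 + 2.4/2 = 4.6 m.
Total vertical stress at mid-clay: σ_v = 18.1×3.4 + 17.7×1.2 = 82.78 kPa.
Pore pressure: u = 9.81×(4.6 − 0) = 45.126 kPa.
Initial effective stress: σ'_0 = σ_v − u = 82.78 − 45.126 = 37.654 kPa.
Stress increase at mid-clay by the 2:1 spreading method:
Δσ = qB/(B+z) = 248×2/(2+4.6) = 75.152 kPa
Final effective stress: σ'_f = 37.654 + 75.152 = 112.81 kPa.
σ'_f = 112.81 ≤ σ'_p = 190 kPa, so the clay remains overconsolidated and only the recompression index applies:
S_c = C_r·H/(1+e₀)·log₁₀(σ'_f/σ'_0) = 0.059×2.4/2.23×log₁₀(112.81/37.654)
    = 0.063496 × 0.47654 = 0.03026 m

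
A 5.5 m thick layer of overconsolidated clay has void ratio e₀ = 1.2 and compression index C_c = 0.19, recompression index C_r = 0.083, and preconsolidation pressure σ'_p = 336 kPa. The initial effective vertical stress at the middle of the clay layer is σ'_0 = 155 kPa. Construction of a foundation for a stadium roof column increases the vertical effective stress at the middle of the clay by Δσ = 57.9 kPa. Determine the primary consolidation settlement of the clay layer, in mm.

Final effective stress: σ'_f = 155 + 57.9 = 212.9 kPa.
σ'_f = 212.9 ≤ σ'_p = 336 kPa, so the clay remains overconsolidated and only the recompression index applies:
S_c = C_r·H/(1+e₀)·log₁₀(σ'_f/σ'_0) = 0.083×5.5/2.2×log₁₀(212.9/155)
    = 0.2075 × 0.13784 = 0.0286 m

S_c ≈ 28.6 mm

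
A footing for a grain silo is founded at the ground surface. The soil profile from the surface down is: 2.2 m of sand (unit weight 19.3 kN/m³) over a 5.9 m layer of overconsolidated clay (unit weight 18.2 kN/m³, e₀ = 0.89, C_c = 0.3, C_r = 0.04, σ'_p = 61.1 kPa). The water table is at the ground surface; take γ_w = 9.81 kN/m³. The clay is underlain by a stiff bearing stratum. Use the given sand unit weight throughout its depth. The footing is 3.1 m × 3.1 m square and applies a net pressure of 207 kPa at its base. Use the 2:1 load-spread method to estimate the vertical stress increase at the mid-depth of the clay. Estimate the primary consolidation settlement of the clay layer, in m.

S_c ≈ 0.0984 m

Mid-depth of clay below the ground surface: z = 2.2 + 5.9/2 = 5.15 m.
Total vertical stress at mid-clay: σ_v = 19.3×2.2 + 18.2×2.95 = 96.15 kPa.
Pore pressure: u = 9.81×(5.15 − 0) = 50.522 kPa.
Initial effective stress: σ'_0 = σ_v − u = 96.15 − 50.522 = 45.628 kPa.
Stress increase at mid-clay by the 2:1 spreading method:
Δσ = qBL/((B+z)(L+z)) = 207×3.1×3.1/((3.1+5.15)(3.1+5.15)) = 29.227 kPa
Final effective stress: σ'_f = 45.628 + 29.227 = 74.855 kPa.
σ'_f = 74.855 > σ'_p = 61.1 kPa, so the stress path crosses the preconsolidation pressure — recompression up to σ'_p, then virgin compression beyond:
S_c = H/(1+e₀)·[C_r·log₁₀(σ'_p/σ'_0) + C_c·log₁₀(σ'_f/σ'_p)]
    = 5.9/1.89 × [0.04×log₁₀(61.1/45.628) + 0.3×log₁₀(74.855/61.1)]
    = 3.1217 × [0.0050724 + 0.026454] = 0.09842 m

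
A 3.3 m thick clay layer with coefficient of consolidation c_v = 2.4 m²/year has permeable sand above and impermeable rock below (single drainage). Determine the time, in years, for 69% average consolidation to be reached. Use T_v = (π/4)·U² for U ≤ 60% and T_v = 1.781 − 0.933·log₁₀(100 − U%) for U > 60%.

Drainage path length: H_d = H = 3.3 m (single drainage).
U > 60%: T_v = 1.781 − 0.933·log₁₀(100 − 69) = 0.38956.
t = T_v·H_d²/c_v = 0.38956×3.3²/2.4 = 1.768 years.

t ≈ 1.77 years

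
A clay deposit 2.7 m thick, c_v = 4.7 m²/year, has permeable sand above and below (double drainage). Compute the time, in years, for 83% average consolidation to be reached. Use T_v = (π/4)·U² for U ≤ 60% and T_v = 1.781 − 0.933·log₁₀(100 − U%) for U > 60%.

Drainage path length: H_d = H/2 = 1.35 m (double drainage).
U > 60%: T_v = 1.781 − 0.933·log₁₀(100 − 83) = 0.63299.
t = T_v·H_d²/c_v = 0.63299×1.35²/4.7 = 0.2455 years.

t ≈ 0.245 years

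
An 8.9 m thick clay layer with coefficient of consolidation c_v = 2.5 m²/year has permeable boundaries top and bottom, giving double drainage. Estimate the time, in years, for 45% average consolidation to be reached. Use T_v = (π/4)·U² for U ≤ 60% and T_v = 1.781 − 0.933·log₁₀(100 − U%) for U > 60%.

t ≈ 1.26 years

Drainage path length: H_d = H/2 = 4.45 m (double drainage).
U ≤ 60%: T_v = (π/4)·U² = (π/4)×0.45² = 0.15904.
t = T_v·H_d²/c_v = 0.15904×4.45²/2.5 = 1.26 years.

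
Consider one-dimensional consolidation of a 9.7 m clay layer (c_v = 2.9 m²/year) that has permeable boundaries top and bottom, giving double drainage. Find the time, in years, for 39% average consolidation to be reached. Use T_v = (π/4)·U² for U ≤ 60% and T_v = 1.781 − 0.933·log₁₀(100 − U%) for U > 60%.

t ≈ 0.969 years

Drainage path length: H_d = H/2 = 4.85 m (double drainage).
U ≤ 60%: T_v = (π/4)·U² = (π/4)×0.39² = 0.11946.
t = T_v·H_d²/c_v = 0.11946×4.85²/2.9 = 0.969 years.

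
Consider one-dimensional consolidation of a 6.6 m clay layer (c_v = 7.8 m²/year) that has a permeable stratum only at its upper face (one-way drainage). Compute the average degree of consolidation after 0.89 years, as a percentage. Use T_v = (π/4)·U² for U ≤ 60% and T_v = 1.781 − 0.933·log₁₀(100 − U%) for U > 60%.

Drainage path length: H_d = H = 6.6 m (single drainage).
T_v = c_v·t/H_d² = 7.8×0.89/6.6² = 0.15937.
T_v = 0.15937 corresponds to the U ≤ 60% branch:
U = √(4T_v/π) = 0.4505

U ≈ 45 %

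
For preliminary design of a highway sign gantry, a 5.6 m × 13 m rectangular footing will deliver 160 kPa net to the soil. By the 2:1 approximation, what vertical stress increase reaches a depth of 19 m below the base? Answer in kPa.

Δσ_z ≈ 14.8 kPa

By the 2:1 method the load spreads at 1 horizontal : 2 vertical, so at depth z the loaded area has grown by z in each plan dimension:
Δσ = qBL/((B+z)(L+z)) = 160×5.6×13/((5.6+19)(13+19)) = 14.797 kPa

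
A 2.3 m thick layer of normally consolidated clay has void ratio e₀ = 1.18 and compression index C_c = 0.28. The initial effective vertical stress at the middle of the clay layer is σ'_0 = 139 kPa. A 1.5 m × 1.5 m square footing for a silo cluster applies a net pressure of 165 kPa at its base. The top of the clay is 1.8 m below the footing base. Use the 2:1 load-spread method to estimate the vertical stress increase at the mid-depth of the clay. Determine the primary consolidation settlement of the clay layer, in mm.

Mid-depth of clay below the footing base: z = 1.8 + 2.3/2 = 2.95 m.
Stress increase at mid-clay by the 2:1 spreading method:
Δσ = qBL/((B+z)(L+z)) = 165×1.5×1.5/((1.5+2.95)(1.5+2.95)) = 18.748 kPa
Final effective stress: σ'_f = σ'_0 + Δσ = 139 + 18.748 = 157.75 kPa.
Normally consolidated clay, so the full stress increment lies on the virgin compression line:
S_c = C_c·H/(1+e₀)·log₁₀(σ'_f/σ'_0) = 0.28×2.3/(1+1.18)×log₁₀(157.75/139)
    = 0.29541 × 0.054955 = 0.01623 m

S_c ≈ 16.2 mm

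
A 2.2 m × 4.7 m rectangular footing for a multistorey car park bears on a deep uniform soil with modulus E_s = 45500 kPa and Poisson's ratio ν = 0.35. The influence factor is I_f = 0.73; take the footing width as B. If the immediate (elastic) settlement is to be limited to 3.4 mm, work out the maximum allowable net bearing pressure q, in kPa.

q ≈ 110 kPa

S_e = q·B·(1−ν²)/E_s · I_f  ⇒  q = S_e·E_s / (B·(1−ν²)·I_f).
q = 0.0034 × 45500 / (2.2 × 0.8775 × 0.73) = 109.8 kPa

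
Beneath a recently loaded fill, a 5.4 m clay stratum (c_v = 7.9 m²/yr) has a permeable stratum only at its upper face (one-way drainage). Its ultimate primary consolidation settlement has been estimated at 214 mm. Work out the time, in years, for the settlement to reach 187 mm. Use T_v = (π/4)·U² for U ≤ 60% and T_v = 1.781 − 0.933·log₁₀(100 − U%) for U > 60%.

t ≈ 2.78 years

Drainage path length: H_d = H = 5.4 m (single drainage).
U = S(t)/S_ult = 187/214 = 0.8738.
U > 60%: T_v = 1.781 − 0.933·log₁₀(100 − 87.383) = 0.75381.
t = T_v·H_d²/c_v = 0.75381×5.4²/7.9 = 2.782 years.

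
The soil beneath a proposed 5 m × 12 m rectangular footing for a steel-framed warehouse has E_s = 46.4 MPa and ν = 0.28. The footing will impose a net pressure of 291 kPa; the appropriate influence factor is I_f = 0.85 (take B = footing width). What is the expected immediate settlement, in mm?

S_e ≈ 24.6 mm

Immediate (elastic) settlement: S_e = q·B·(1−ν²)/E_s · I_f.
E_s = 46.4 MPa = 46400 kPa.
S_e = 291 × 5 × (1 − 0.28²) / 46400 × 0.85
    = 291 × 5 × 0.9216 / 46400 × 0.85
    = 0.02456 m = 24.56 mm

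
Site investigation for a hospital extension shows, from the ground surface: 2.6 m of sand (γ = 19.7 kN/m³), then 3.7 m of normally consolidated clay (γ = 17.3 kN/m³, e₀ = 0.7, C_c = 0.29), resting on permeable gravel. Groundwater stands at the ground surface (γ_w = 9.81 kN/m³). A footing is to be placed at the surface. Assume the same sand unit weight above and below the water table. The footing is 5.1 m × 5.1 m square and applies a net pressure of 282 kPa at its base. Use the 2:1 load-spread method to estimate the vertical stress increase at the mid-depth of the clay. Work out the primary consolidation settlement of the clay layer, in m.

Mid-depth of clay below the ground surface: z = 2.6 + 3.7/2 = 4.45 m.
Total vertical stress at mid-clay: σ_v = 19.7×2.6 + 17.3×1.85 = 83.225 kPa.
Pore pressure: u = 9.81×(4.45 − 0) = 43.655 kPa.
Initial effective stress: σ'_0 = σ_v − u = 83.225 − 43.655 = 39.57 kPa.
Stress increase at mid-clay by the 2:1 spreading method:
Δσ = qBL/((B+z)(L+z)) = 282×5.1×5.1/((5.1+4.45)(5.1+4.45)) = 80.423 kPa
Final effective stress: σ'_f = σ'_0 + Δσ = 39.57 + 80.423 = 119.99 kPa.
Normally consolidated clay, so the full stress increment lies on the virgin compression line:
S_c = C_c·H/(1+e₀)·log₁₀(σ'_f/σ'_0) = 0.29×3.7/(1+0.7)×log₁₀(119.99/39.57)
    = 0.63118 × 0.48178 = 0.3041 m

S_c ≈ 0.304 m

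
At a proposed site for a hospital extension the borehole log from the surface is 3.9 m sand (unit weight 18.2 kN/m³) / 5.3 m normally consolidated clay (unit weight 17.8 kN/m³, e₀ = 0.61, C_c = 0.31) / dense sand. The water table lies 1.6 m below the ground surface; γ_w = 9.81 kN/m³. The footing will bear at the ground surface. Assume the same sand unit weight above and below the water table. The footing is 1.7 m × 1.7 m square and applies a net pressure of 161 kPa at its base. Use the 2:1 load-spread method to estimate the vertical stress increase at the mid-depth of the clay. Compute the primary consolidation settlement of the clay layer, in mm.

S_c ≈ 41.5 mm

Mid-depth of clay below the ground surface: z = 3.9 + 5.3/2 = 6.55 m.
Total vertical stress at mid-clay: σ_v = 18.2×3.9 + 17.8×2.65 = 118.15 kPa.
Pore pressure: u = 9.81×(6.55 − 1.6) = 48.56 kPa.
Initial effective stress: σ'_0 = σ_v − u = 118.15 − 48.56 = 69.59 kPa.
Stress increase at mid-clay by the 2:1 spreading method:
Δσ = qBL/((B+z)(L+z)) = 161×1.7×1.7/((1.7+6.55)(1.7+6.55)) = 6.8362 kPa
Final effective stress: σ'_f = σ'_0 + Δσ = 69.59 + 6.8362 = 76.426 kPa.
Normally consolidated clay, so the full stress increment lies on the virgin compression line:
S_c = C_c·H/(1+e₀)·log₁₀(σ'_f/σ'_0) = 0.31×5.3/(1+0.61)×log₁₀(76.426/69.59)
    = 1.0205 × 0.040694 = 0.04153 m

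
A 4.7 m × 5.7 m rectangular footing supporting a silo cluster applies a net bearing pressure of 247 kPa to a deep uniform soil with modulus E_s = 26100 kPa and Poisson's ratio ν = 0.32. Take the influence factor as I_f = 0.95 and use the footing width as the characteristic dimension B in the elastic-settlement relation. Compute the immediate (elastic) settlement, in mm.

Immediate (elastic) settlement: S_e = q·B·(1−ν²)/E_s · I_f.
S_e = 247 × 4.7 × (1 − 0.32²) / 26100 × 0.95
    = 247 × 4.7 × 0.8976 / 26100 × 0.95
    = 0.03793 m = 37.93 mm

S_e ≈ 37.9 mm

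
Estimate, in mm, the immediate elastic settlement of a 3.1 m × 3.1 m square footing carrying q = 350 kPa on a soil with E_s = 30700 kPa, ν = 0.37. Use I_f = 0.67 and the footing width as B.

Immediate (elastic) settlement: S_e = q·B·(1−ν²)/E_s · I_f.
S_e = 350 × 3.1 × (1 − 0.37²) / 30700 × 0.67
    = 350 × 3.1 × 0.8631 / 30700 × 0.67
    = 0.02044 m = 20.44 mm

S_e ≈ 20.4 mm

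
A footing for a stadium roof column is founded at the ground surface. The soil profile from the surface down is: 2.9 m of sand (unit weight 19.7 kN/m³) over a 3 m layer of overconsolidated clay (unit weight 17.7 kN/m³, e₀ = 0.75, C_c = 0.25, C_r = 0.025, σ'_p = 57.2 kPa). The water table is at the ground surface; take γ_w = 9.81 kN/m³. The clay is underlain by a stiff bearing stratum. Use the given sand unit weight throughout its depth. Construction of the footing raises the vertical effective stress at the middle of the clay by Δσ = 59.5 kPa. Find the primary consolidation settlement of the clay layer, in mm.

S_c ≈ 110 mm

Mid-depth of clay below the ground surface: z = 2.9 + 3/2 = 4.4 m.
Total vertical stress at mid-clay: σ_v = 19.7×2.9 + 17.7×1.5 = 83.68 kPa.
Pore pressure: u = 9.81×(4.4 − 0) = 43.164 kPa.
Initial effective stress: σ'_0 = σ_v − u = 83.68 − 43.164 = 40.516 kPa.
Final effective stress: σ'_f = 40.516 + 59.5 = 100.02 kPa.
σ'_f = 100.02 > σ'_p = 57.2 kPa, so the stress path crosses the preconsolidation pressure — recompression up to σ'_p, then virgin compression beyond:
S_c = H/(1+e₀)·[C_r·log₁₀(σ'_p/σ'_0) + C_c·log₁₀(σ'_f/σ'_p)]
    = 3/1.75 × [0.025×log₁₀(57.2/40.516) + 0.25×log₁₀(100.02/57.2)]
    = 1.7143 × [0.0037442 + 0.060673] = 0.1104 m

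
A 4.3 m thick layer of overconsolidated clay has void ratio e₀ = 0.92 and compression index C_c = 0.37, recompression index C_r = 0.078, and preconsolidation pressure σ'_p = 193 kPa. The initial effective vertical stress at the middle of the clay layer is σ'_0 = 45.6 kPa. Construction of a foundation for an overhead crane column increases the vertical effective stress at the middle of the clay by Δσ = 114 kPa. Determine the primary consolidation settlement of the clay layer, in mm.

S_c ≈ 95 mm

Final effective stress: σ'_f = 45.6 + 114 = 159.6 kPa.
σ'_f = 159.6 ≤ σ'_p = 193 kPa, so the clay remains overconsolidated and only the recompression index applies:
S_c = C_r·H/(1+e₀)·log₁₀(σ'_f/σ'_0) = 0.078×4.3/1.92×log₁₀(159.6/45.6)
    = 0.17469 × 0.54407 = 0.09504 m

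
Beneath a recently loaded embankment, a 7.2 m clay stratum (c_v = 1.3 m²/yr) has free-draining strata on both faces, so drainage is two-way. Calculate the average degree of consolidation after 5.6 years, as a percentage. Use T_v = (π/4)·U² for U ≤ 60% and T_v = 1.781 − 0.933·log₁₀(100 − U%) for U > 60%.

U ≈ 79.7 %

Drainage path length: H_d = H/2 = 3.6 m (double drainage).
T_v = c_v·t/H_d² = 1.3×5.6/3.6² = 0.56173.
T_v = 0.56173 corresponds to the U > 60% branch:
U = 1 − 10^((1.781 − T_v)/0.933)/100 = 0.7973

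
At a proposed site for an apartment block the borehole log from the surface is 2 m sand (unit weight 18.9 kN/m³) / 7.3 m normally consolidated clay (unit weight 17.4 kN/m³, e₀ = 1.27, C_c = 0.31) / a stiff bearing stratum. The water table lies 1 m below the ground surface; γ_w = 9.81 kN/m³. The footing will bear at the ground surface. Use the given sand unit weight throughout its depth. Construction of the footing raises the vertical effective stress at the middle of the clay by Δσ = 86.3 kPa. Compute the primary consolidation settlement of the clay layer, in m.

Mid-depth of clay below the ground surface: z = 2 + 7.3/2 = 5.65 m.
Total vertical stress at mid-clay: σ_v = 18.9×2 + 17.4×3.65 = 101.31 kPa.
Pore pressure: u = 9.81×(5.65 − 1) = 45.617 kPa.
Initial effective stress: σ'_0 = σ_v − u = 101.31 − 45.617 = 55.693 kPa.
Final effective stress: σ'_f = σ'_0 + Δσ = 55.693 + 86.3 = 141.99 kPa.
Normally consolidated clay, so the full stress increment lies on the virgin compression line:
S_c = C_c·H/(1+e₀)·log₁₀(σ'_f/σ'_0) = 0.31×7.3/(1+1.27)×log₁₀(141.99/55.693)
    = 0.99692 × 0.40646 = 0.4052 m

S_c ≈ 0.405 m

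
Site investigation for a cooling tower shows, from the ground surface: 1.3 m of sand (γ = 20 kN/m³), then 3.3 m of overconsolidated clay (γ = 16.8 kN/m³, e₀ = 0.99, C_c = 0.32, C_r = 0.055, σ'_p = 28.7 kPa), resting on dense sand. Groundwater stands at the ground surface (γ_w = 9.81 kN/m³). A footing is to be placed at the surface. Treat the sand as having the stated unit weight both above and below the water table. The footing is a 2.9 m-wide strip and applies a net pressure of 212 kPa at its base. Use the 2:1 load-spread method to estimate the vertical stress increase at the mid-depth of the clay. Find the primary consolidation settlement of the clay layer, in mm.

Mid-depth of clay below the ground surface: z = 1.3 + 3.3/2 = 2.95 m.
Total vertical stress at mid-clay: σ_v = 20×1.3 + 16.8×1.65 = 53.72 kPa.
Pore pressure: u = 9.81×(2.95 − 0) = 28.94 kPa.
Initial effective stress: σ'_0 = σ_v − u = 53.72 − 28.94 = 24.78 kPa.
Stress increase at mid-clay by the 2:1 spreading method:
Δσ = qB/(B+z) = 212×2.9/(2.9+2.95) = 105.09 kPa
Final effective stress: σ'_f = 24.78 + 105.09 = 129.87 kPa.
σ'_f = 129.87 > σ'_p = 28.7 kPa, so the stress path crosses the preconsolidation pressure — recompression up to σ'_p, then virgin compression beyond:
S_c = H/(1+e₀)·[C_r·log₁₀(σ'_p/σ'_0) + C_c·log₁₀(σ'_f/σ'_p)]
    = 3.3/1.99 × [0.055×log₁₀(28.7/24.78) + 0.32×log₁₀(129.87/28.7)]
    = 1.6583 × [0.0035079 + 0.2098] = 0.3537 m

S_c ≈ 354 mm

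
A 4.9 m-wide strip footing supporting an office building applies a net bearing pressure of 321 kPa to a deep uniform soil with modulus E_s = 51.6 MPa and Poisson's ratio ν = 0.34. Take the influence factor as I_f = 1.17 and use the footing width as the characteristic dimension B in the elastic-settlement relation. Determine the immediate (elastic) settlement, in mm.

S_e ≈ 31.5 mm

Immediate (elastic) settlement: S_e = q·B·(1−ν²)/E_s · I_f.
E_s = 51.6 MPa = 51600 kPa.
S_e = 321 × 4.9 × (1 − 0.34²) / 51600 × 1.17
    = 321 × 4.9 × 0.8844 / 51600 × 1.17
    = 0.03154 m = 31.54 mm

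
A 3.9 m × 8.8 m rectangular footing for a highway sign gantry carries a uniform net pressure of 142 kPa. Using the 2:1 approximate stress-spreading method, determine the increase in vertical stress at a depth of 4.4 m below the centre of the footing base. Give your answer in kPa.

By the 2:1 method the load spreads at 1 horizontal : 2 vertical, so at depth z the loaded area has grown by z in each plan dimension:
Δσ = qBL/((B+z)(L+z)) = 142×3.9×8.8/((3.9+4.4)(8.8+4.4)) = 44.482 kPa

Δσ_z ≈ 44.5 kPa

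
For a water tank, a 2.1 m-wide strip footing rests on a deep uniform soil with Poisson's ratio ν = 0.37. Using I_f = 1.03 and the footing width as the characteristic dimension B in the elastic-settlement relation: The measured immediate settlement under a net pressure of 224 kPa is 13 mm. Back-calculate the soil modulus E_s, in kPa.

E_s ≈ 32200 kPa

S_e = q·B·(1−ν²)/E_s · I_f  ⇒  E_s = q·B·(1−ν²)·I_f / S_e.
E_s = 224 × 2.1 × 0.8631 × 1.03 / 0.013 = 32170 kPa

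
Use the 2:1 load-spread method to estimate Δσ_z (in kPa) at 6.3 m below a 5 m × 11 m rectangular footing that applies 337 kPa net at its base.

By the 2:1 method the load spreads at 1 horizontal : 2 vertical, so at depth z the loaded area has grown by z in each plan dimension:
Δσ = qBL/((B+z)(L+z)) = 337×5×11/((5+6.3)(11+6.3)) = 94.813 kPa

Δσ_z ≈ 94.8 kPa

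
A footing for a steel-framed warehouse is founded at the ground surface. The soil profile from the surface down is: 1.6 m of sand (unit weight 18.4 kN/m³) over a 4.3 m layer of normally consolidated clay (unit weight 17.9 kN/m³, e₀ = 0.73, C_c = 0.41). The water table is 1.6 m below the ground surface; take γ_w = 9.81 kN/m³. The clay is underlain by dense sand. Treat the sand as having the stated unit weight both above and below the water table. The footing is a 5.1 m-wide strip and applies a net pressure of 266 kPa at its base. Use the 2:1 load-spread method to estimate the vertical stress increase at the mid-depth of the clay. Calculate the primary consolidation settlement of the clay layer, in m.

Mid-depth of clay below the ground surface: z = 1.6 + 4.3/2 = 3.75 m.
Total vertical stress at mid-clay: σ_v = 18.4×1.6 + 17.9×2.15 = 67.925 kPa.
Pore pressure: u = 9.81×(3.75 − 1.6) = 21.091 kPa.
Initial effective stress: σ'_0 = σ_v − u = 67.925 − 21.091 = 46.834 kPa.
Stress increase at mid-clay by the 2:1 spreading method:
Δσ = qB/(B+z) = 266×5.1/(5.1+3.75) = 153.29 kPa
Final effective stress: σ'_f = σ'_0 + Δσ = 46.834 + 153.29 = 200.12 kPa.
Normally consolidated clay, so the full stress increment lies on the virgin compression line:
S_c = C_c·H/(1+e₀)·log₁₀(σ'_f/σ'_0) = 0.41×4.3/(1+0.73)×log₁₀(200.12/46.834)
    = 1.0191 × 0.63073 = 0.6428 m

S_c ≈ 0.643 m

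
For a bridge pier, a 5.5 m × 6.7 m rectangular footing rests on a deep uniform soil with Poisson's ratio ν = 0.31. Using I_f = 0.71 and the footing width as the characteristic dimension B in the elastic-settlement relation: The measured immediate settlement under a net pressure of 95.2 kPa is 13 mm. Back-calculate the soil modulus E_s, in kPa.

S_e = q·B·(1−ν²)/E_s · I_f  ⇒  E_s = q·B·(1−ν²)·I_f / S_e.
E_s = 95.2 × 5.5 × 0.9039 × 0.71 / 0.013 = 25850 kPa

E_s ≈ 25800 kPa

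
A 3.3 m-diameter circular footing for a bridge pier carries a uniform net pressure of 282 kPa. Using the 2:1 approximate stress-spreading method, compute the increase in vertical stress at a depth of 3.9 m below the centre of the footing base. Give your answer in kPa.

By the 2:1 method the load spreads at 1 horizontal : 2 vertical, so at depth z the loaded area has grown by z in each plan dimension:
Δσ ≈ qD²/(D+z)² = 282×3.3²/(3.3+3.9)² = 59.24 kPa

Δσ_z ≈ 59.2 kPa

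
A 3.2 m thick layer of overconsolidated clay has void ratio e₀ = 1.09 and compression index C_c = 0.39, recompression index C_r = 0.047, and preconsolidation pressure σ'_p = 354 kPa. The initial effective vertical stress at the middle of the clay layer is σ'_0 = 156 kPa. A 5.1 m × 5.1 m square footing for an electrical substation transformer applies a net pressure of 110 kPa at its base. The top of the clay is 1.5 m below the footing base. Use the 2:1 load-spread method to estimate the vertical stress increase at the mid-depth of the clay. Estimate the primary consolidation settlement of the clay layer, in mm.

Mid-depth of clay below the footing base: z = 1.5 + 3.2/2 = 3.1 m.
Stress increase at mid-clay by the 2:1 spreading method:
Δσ = qBL/((B+z)(L+z)) = 110×5.1×5.1/((5.1+3.1)(5.1+3.1)) = 42.551 kPa
Final effective stress: σ'_f = 156 + 42.551 = 198.55 kPa.
σ'_f = 198.55 ≤ σ'_p = 354 kPa, so the clay remains overconsolidated and only the recompression index applies:
S_c = C_r·H/(1+e₀)·log₁₀(σ'_f/σ'_0) = 0.047×3.2/2.09×log₁₀(198.55/156)
    = 0.071962 × 0.10475 = 0.007538 m

S_c ≈ 7.54 mm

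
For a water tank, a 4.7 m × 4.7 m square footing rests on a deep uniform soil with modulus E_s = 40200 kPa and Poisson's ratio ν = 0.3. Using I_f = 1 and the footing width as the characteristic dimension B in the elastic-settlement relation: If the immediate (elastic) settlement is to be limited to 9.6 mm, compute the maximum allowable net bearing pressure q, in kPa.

S_e = q·B·(1−ν²)/E_s · I_f  ⇒  q = S_e·E_s / (B·(1−ν²)·I_f).
q = 0.0096 × 40200 / (4.7 × 0.91 × 1) = 90.23 kPa

q ≈ 90.2 kPa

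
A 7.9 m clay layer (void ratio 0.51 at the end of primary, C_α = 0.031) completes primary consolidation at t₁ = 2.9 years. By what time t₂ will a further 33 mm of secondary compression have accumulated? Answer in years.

t₂ ≈ 4.63 years

S_s = C_α·H/(1+e_p)·log₁₀(t₂/t₁) ⇒ log₁₀(t₂/t₁) = S_s·(1+e_p)/(C_α·H).
log₁₀(t₂/t₁) = 0.033 × (1+0.51) / (0.031×7.9) = 0.2035
t₂ = t₁ × 10^0.2035 = 2.9 × 1.598 = 4.633 years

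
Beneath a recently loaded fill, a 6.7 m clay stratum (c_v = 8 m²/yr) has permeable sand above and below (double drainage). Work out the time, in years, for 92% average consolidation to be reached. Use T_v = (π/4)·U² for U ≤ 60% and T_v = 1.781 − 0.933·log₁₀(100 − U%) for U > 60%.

Drainage path length: H_d = H/2 = 3.35 m (double drainage).
U > 60%: T_v = 1.781 − 0.933·log₁₀(100 − 92) = 0.93842.
t = T_v·H_d²/c_v = 0.93842×3.35²/8 = 1.316 years.

t ≈ 1.32 years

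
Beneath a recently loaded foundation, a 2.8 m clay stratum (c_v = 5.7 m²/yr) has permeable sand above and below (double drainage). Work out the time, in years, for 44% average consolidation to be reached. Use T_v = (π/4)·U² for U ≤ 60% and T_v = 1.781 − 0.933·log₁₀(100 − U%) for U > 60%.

t ≈ 0.0523 years

Drainage path length: H_d = H/2 = 1.4 m (double drainage).
U ≤ 60%: T_v = (π/4)·U² = (π/4)×0.44² = 0.15205.
t = T_v·H_d²/c_v = 0.15205×1.4²/5.7 = 0.05228 years.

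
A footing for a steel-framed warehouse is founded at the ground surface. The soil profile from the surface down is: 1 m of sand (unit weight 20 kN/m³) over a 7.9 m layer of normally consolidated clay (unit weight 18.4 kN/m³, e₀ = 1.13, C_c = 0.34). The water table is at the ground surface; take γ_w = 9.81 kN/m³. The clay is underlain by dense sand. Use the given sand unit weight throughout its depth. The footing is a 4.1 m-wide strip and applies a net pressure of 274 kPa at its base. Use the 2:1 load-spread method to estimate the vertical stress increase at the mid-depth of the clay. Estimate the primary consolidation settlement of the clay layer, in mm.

S_c ≈ 733 mm

Mid-depth of clay below the ground surface: z = 1 + 7.9/2 = 4.95 m.
Total vertical stress at mid-clay: σ_v = 20×1 + 18.4×3.95 = 92.68 kPa.
Pore pressure: u = 9.81×(4.95 − 0) = 48.56 kPa.
Initial effective stress: σ'_0 = σ_v − u = 92.68 − 48.56 = 44.12 kPa.
Stress increase at mid-clay by the 2:1 spreading method:
Δσ = qB/(B+z) = 274×4.1/(4.1+4.95) = 124.13 kPa
Final effective stress: σ'_f = σ'_0 + Δσ = 44.12 + 124.13 = 168.25 kPa.
Normally consolidated clay, so the full stress increment lies on the virgin compression line:
S_c = C_c·H/(1+e₀)·log₁₀(σ'_f/σ'_0) = 0.34×7.9/(1+1.13)×log₁₀(168.25/44.12)
    = 1.261 × 0.58132 = 0.733 m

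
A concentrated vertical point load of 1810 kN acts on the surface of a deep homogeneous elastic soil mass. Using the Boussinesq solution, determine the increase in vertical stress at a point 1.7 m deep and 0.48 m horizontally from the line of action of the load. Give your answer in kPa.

Boussinesq vertical stress below a point load on an elastic half-space:
Δσ_z = 3P/(2πz²) · [1 + (r/z)²]^(−5/2)
r/z = 0.48/1.7 = 0.28235; [1+(r/z)²]^(−5/2) = 0.8255.
Δσ_z = 3×1810/(2π×1.7²) × 0.8255 = 299.04 × 0.8255 = 246.9 kPa

Δσ_z ≈ 247 kPa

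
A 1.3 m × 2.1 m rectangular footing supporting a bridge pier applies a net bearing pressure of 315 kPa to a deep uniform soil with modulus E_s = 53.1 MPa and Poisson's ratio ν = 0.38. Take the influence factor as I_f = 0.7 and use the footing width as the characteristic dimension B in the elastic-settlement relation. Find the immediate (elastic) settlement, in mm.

S_e ≈ 4.62 mm

Immediate (elastic) settlement: S_e = q·B·(1−ν²)/E_s · I_f.
E_s = 53.1 MPa = 53100 kPa.
S_e = 315 × 1.3 × (1 − 0.38²) / 53100 × 0.7
    = 315 × 1.3 × 0.8556 / 53100 × 0.7
    = 0.004619 m = 4.619 mm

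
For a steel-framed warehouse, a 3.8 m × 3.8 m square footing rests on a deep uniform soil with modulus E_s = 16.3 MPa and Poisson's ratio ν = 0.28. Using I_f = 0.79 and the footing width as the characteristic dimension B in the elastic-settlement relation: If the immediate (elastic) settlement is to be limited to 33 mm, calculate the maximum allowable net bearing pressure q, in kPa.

q ≈ 194 kPa

E_s = 16.3 MPa = 16300 kPa.
S_e = q·B·(1−ν²)/E_s · I_f  ⇒  q = S_e·E_s / (B·(1−ν²)·I_f).
q = 0.033 × 16300 / (3.8 × 0.9216 × 0.79) = 194.4 kPa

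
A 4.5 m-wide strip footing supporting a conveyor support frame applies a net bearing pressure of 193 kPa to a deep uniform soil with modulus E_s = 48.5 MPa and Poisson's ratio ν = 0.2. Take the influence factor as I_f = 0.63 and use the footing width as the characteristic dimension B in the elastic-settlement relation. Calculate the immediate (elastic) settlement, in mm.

S_e ≈ 10.8 mm

Immediate (elastic) settlement: S_e = q·B·(1−ν²)/E_s · I_f.
E_s = 48.5 MPa = 48500 kPa.
S_e = 193 × 4.5 × (1 − 0.2²) / 48500 × 0.63
    = 193 × 4.5 × 0.96 / 48500 × 0.63
    = 0.01083 m = 10.83 mm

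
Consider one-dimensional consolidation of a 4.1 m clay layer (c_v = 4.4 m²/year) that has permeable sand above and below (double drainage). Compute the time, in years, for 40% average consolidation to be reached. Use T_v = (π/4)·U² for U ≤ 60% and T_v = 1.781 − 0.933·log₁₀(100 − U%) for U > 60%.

t ≈ 0.12 years

Drainage path length: H_d = H/2 = 2.05 m (double drainage).
U ≤ 60%: T_v = (π/4)·U² = (π/4)×0.4² = 0.12566.
t = T_v·H_d²/c_v = 0.12566×2.05²/4.4 = 0.12 years.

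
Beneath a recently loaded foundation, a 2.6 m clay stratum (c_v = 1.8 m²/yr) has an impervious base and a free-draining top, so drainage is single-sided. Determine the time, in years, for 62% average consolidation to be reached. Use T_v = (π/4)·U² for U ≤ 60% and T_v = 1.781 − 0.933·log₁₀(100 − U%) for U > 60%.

Drainage path length: H_d = H = 2.6 m (single drainage).
U > 60%: T_v = 1.781 − 0.933·log₁₀(100 − 62) = 0.30706.
t = T_v·H_d²/c_v = 0.30706×2.6²/1.8 = 1.153 years.

t ≈ 1.15 years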